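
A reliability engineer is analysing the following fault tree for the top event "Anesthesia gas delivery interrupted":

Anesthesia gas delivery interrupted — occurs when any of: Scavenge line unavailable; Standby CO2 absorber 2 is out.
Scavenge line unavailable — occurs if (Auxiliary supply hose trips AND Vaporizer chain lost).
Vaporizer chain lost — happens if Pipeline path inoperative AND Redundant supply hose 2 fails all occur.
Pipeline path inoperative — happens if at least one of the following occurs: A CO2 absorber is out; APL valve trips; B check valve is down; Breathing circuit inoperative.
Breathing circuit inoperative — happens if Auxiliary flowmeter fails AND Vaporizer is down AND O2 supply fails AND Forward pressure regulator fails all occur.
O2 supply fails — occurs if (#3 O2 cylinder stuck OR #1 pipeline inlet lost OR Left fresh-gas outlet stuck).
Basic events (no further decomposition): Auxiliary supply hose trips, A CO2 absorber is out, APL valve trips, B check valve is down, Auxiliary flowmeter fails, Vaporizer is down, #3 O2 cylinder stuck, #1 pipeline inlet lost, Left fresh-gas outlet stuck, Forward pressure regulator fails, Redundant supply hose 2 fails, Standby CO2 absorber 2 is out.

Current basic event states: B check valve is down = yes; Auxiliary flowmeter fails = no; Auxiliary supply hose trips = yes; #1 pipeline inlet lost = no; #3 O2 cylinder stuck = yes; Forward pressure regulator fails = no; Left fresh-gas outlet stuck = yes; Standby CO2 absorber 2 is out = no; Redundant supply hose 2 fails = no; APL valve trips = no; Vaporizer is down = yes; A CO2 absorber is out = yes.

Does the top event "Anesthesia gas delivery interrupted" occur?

No

O2 supply fails [OR]: #3 O2 cylinder stuck=occurs, #1 pipeline inlet lost=not, Left fresh-gas outlet stuck=occurs → at least one input occurs → occurs.
Breathing circuit inoperative [AND]: Auxiliary flowmeter fails=not, Vaporizer is down=occurs, O2 supply fails=occurs, Forward pressure regulator fails=not → not all inputs occur → does not occur.
Pipeline path inoperative [OR]: A CO2 absorber is out=occurs, APL valve trips=not, B check valve is down=occurs, Breathing circuit inoperative=not → at least one input occurs → occurs.
Vaporizer chain lost [AND]: Pipeline path inoperative=occurs, Redundant supply hose 2 fails=not → not all inputs occur → does not occur.
Scavenge line unavailable [AND]: Auxiliary supply hose trips=occurs, Vaporizer chain lost=not → not all inputs occur → does not occur.
Anesthesia gas delivery interrupted [OR]: Scavenge line unavailable=not, Standby CO2 absorber 2 is out=not → no input occurs → does not occur.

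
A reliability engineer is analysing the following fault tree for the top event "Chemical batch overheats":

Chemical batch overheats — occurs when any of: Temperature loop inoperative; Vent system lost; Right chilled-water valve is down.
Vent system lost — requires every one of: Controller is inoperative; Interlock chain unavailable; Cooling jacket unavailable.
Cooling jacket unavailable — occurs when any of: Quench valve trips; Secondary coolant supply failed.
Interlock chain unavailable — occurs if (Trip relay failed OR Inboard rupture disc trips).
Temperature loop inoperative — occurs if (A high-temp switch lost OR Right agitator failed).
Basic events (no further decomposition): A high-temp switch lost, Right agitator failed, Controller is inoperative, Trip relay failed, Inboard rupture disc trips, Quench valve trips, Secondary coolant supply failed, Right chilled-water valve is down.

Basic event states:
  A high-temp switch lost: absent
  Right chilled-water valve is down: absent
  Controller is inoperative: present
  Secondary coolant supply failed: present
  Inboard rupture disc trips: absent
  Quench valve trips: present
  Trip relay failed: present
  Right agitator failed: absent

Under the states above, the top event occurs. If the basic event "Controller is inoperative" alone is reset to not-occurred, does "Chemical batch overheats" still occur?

Counterfactual: set "Controller is inoperative" to not occurred.
Temperature loop inoperative [OR]: A high-temp switch lost=not, Right agitator failed=not → no input occurs → does not occur.
Interlock chain unavailable [OR]: Trip relay failed=occurs, Inboard rupture disc trips=not → at least one input occurs → occurs.
Cooling jacket unavailable [OR]: Quench valve trips=occurs, Secondary coolant supply failed=occurs → at least one input occurs → occurs.
Vent system lost [AND]: Controller is inoperative=not, Interlock chain unavailable=occurs, Cooling jacket unavailable=occurs → not all inputs occur → does not occur.
Chemical batch overheats [OR]: Temperature loop inoperative=not, Vent system lost=not, Right chilled-water valve is down=not → no input occurs → does not occur.

No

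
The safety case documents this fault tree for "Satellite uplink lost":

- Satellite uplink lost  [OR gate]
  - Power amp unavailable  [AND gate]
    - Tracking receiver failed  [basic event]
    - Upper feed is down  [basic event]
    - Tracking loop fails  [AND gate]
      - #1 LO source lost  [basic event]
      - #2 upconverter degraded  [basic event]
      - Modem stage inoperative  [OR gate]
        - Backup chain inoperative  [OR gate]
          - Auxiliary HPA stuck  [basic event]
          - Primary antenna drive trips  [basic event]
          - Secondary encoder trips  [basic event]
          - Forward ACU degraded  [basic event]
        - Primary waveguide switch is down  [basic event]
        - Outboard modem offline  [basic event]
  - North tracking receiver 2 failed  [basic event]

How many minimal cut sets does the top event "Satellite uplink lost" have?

7

Backup chain inoperative [OR]: union of children's cut sets → 4 cut set(s).
Modem stage inoperative [OR]: union of children's cut sets → 6 cut set(s).
Tracking loop fails [AND]: one cut set from each child combined → 1 × 1 × 6 = 6 cut set(s).
Power amp unavailable [AND]: one cut set from each child combined → 1 × 1 × 6 = 6 cut set(s).
Satellite uplink lost [OR]: union of children's cut sets → 7 cut set(s).
Minimal cut sets: {#1 LO source lost, #2 upconverter degraded, Auxiliary HPA stuck, Tracking receiver failed, Upper feed is down}; {#1 LO source lost, #2 upconverter degraded, Primary antenna drive trips, Tracking receiver failed, Upper feed is down}; {#1 LO source lost, #2 upconverter degraded, Secondary encoder trips, Tracking receiver failed, Upper feed is down}; {#1 LO source lost, #2 upconverter degraded, Forward ACU degraded, Tracking receiver failed, Upper feed is down}; {#1 LO source lost, #2 upconverter degraded, Primary waveguide switch is down, Tracking receiver failed, Upper feed is down}; {#1 LO source lost, #2 upconverter degraded, Outboard modem offline, Tracking receiver failed, Upper feed is down}; {North tracking receiver 2 failed}.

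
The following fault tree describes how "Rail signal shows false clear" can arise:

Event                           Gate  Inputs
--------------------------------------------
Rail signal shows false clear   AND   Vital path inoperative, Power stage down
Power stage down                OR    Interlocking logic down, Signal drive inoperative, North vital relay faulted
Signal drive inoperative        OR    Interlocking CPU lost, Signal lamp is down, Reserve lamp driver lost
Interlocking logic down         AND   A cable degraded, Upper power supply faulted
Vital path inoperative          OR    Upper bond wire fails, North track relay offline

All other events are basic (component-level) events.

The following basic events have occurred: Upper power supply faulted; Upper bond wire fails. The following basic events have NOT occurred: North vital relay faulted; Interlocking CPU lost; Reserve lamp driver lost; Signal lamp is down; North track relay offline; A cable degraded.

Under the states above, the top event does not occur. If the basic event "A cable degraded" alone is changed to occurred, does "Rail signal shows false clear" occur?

Yes

Counterfactual: set "A cable degraded" to occurred.
Vital path inoperative [OR]: Upper bond wire fails=occurs, North track relay offline=not → at least one input occurs → occurs.
Interlocking logic down [AND]: A cable degraded=occurs, Upper power supply faulted=occurs → all inputs occur → occurs.
Signal drive inoperative [OR]: Interlocking CPU lost=not, Signal lamp is down=not, Reserve lamp driver lost=not → no input occurs → does not occur.
Power stage down [OR]: Interlocking logic down=occurs, Signal drive inoperative=not, North vital relay faulted=not → at least one input occurs → occurs.
Rail signal shows false clear [AND]: Vital path inoperative=occurs, Power stage down=occurs → all inputs occur → occurs.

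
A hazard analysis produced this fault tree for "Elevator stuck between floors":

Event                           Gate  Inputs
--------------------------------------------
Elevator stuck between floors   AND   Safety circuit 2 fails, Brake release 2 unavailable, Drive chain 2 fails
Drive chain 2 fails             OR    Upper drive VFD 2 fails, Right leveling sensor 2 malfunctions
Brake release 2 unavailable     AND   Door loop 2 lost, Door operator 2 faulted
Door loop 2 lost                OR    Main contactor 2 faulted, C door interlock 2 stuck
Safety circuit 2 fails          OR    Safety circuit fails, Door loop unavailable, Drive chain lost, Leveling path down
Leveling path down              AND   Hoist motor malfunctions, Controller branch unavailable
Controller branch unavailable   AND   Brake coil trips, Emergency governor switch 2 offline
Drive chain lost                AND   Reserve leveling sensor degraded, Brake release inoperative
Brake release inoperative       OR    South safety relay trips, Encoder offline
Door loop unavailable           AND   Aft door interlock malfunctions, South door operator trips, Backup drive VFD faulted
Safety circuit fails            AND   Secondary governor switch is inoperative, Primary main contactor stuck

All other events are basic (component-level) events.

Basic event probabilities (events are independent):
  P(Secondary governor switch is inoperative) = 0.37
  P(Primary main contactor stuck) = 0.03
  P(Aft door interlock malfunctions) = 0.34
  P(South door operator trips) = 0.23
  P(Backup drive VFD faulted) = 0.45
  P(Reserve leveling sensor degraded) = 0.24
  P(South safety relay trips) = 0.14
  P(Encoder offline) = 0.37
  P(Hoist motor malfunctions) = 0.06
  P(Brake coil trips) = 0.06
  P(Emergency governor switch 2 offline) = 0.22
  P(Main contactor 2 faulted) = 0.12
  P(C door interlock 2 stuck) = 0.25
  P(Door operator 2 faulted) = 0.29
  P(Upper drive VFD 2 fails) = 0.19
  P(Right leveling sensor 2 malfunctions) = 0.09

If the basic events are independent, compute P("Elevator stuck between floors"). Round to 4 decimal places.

P(Safety circuit fails) [AND] = 0.37 × 0.03 = 0.011100
P(Door loop unavailable) [AND] = 0.34 × 0.23 × 0.45 = 0.035190
P(Brake release inoperative) [OR] = 1 − (1−0.14) × (1−0.37) = 0.458200
P(Drive chain lost) [AND] = 0.24 × 0.458200 = 0.109968
P(Controller branch unavailable) [AND] = 0.06 × 0.22 = 0.013200
P(Leveling path down) [AND] = 0.06 × 0.013200 = 0.000792
P(Safety circuit 2 fails) [OR] = 1 − (1−0.011100) × (1−0.035190) × (1−0.109968) × (1−0.000792) = 0.151492
P(Door loop 2 lost) [OR] = 1 − (1−0.12) × (1−0.25) = 0.340000
P(Brake release 2 unavailable) [AND] = 0.340000 × 0.29 = 0.098600
P(Drive chain 2 fails) [OR] = 1 − (1−0.19) × (1−0.09) = 0.262900
P(Elevator stuck between floors) [AND] = 0.151492 × 0.098600 × 0.262900 = 0.003927
Rounded to 4 decimal places: P(Elevator stuck between floors) ≈ 0.0039.

0.0039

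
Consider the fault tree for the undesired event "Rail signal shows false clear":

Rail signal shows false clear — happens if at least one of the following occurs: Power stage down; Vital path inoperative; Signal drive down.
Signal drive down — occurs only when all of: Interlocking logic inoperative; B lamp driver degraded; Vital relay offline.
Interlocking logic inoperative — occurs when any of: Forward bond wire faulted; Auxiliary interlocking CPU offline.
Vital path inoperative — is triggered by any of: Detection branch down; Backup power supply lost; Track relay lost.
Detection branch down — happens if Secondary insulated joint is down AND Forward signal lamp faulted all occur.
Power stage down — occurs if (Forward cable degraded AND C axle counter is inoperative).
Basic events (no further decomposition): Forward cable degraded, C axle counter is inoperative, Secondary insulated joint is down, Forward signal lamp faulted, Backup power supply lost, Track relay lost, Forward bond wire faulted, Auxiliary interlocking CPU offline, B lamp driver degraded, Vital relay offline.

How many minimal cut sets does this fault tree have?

Power stage down [AND]: one cut set from each child combined → 1 × 1 = 1 cut set(s).
Detection branch down [AND]: one cut set from each child combined → 1 × 1 = 1 cut set(s).
Vital path inoperative [OR]: union of children's cut sets → 3 cut set(s).
Interlocking logic inoperative [OR]: union of children's cut sets → 2 cut set(s).
Signal drive down [AND]: one cut set from each child combined → 2 × 1 × 1 = 2 cut set(s).
Rail signal shows false clear [OR]: union of children's cut sets → 6 cut set(s).
Minimal cut sets: {C axle counter is inoperative, Forward cable degraded}; {Forward signal lamp faulted, Secondary insulated joint is down}; {Backup power supply lost}; {Track relay lost}; {B lamp driver degraded, Forward bond wire faulted, Vital relay offline}; {Auxiliary interlocking CPU offline, B lamp driver degraded, Vital relay offline}.

6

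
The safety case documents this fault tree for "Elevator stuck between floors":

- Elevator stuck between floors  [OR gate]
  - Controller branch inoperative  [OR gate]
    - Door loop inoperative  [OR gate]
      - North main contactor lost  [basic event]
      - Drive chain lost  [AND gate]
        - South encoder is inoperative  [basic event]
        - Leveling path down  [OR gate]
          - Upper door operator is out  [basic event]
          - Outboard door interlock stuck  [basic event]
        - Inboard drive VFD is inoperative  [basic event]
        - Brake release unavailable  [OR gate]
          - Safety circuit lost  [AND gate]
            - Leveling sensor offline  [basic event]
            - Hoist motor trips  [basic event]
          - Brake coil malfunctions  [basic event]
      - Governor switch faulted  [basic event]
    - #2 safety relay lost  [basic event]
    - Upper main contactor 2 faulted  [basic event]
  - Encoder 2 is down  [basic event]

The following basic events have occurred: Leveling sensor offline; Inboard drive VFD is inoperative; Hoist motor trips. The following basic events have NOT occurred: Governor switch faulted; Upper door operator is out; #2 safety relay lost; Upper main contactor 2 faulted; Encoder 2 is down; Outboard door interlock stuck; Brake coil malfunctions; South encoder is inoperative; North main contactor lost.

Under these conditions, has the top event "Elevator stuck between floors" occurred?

Leveling path down [OR]: Upper door operator is out=not, Outboard door interlock stuck=not → no input occurs → does not occur.
Safety circuit lost [AND]: Leveling sensor offline=occurs, Hoist motor trips=occurs → all inputs occur → occurs.
Brake release unavailable [OR]: Safety circuit lost=occurs, Brake coil malfunctions=not → at least one input occurs → occurs.
Drive chain lost [AND]: South encoder is inoperative=not, Leveling path down=not, Inboard drive VFD is inoperative=occurs, Brake release unavailable=occurs → not all inputs occur → does not occur.
Door loop inoperative [OR]: North main contactor lost=not, Drive chain lost=not, Governor switch faulted=not → no input occurs → does not occur.
Controller branch inoperative [OR]: Door loop inoperative=not, #2 safety relay lost=not, Upper main contactor 2 faulted=not → no input occurs → does not occur.
Elevator stuck between floors [OR]: Controller branch inoperative=not, Encoder 2 is down=not → no input occurs → does not occur.

No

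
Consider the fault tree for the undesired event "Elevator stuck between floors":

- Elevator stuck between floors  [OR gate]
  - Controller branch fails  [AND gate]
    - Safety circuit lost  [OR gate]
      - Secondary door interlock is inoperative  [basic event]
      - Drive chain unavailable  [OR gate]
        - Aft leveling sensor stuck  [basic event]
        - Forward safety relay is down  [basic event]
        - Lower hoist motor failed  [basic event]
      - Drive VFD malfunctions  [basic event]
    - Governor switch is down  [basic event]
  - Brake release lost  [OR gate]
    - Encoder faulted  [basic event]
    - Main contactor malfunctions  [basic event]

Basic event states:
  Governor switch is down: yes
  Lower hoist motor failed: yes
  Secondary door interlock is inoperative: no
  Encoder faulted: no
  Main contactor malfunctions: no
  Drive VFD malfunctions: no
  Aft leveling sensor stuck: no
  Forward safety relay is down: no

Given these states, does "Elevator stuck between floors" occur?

Drive chain unavailable [OR]: Aft leveling sensor stuck=not, Forward safety relay is down=not, Lower hoist motor failed=occurs → at least one input occurs → occurs.
Safety circuit lost [OR]: Secondary door interlock is inoperative=not, Drive chain unavailable=occurs, Drive VFD malfunctions=not → at least one input occurs → occurs.
Controller branch fails [AND]: Safety circuit lost=occurs, Governor switch is down=occurs → all inputs occur → occurs.
Brake release lost [OR]: Encoder faulted=not, Main contactor malfunctions=not → no input occurs → does not occur.
Elevator stuck between floors [OR]: Controller branch fails=occurs, Brake release lost=not → at least one input occurs → occurs.

Yes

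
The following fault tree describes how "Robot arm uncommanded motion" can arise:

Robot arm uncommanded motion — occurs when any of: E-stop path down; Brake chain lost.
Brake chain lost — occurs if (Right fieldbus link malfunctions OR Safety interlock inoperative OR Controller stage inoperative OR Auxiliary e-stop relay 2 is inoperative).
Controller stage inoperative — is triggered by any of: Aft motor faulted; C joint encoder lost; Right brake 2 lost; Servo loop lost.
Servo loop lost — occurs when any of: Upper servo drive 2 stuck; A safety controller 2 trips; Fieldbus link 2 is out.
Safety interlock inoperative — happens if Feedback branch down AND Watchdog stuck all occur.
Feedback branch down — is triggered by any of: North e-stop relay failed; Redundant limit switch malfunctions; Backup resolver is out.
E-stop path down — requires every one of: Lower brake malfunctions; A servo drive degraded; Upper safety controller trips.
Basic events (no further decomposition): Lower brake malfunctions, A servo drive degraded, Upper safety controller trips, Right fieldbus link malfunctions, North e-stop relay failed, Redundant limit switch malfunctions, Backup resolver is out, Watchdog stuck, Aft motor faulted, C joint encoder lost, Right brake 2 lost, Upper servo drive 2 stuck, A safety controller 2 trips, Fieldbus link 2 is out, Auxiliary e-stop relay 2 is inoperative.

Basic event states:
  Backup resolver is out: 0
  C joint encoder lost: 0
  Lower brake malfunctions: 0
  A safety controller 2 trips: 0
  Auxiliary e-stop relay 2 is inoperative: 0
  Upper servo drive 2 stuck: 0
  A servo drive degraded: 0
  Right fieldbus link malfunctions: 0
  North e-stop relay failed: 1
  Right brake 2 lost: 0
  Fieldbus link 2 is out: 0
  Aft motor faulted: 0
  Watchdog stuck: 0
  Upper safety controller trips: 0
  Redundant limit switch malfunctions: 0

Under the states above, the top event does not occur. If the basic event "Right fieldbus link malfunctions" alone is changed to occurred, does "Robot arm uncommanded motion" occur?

Counterfactual: set "Right fieldbus link malfunctions" to occurred.
E-stop path down [AND]: Lower brake malfunctions=not, A servo drive degraded=not, Upper safety controller trips=not → not all inputs occur → does not occur.
Feedback branch down [OR]: North e-stop relay failed=occurs, Redundant limit switch malfunctions=not, Backup resolver is out=not → at least one input occurs → occurs.
Safety interlock inoperative [AND]: Feedback branch down=occurs, Watchdog stuck=not → not all inputs occur → does not occur.
Servo loop lost [OR]: Upper servo drive 2 stuck=not, A safety controller 2 trips=not, Fieldbus link 2 is out=not → no input occurs → does not occur.
Controller stage inoperative [OR]: Aft motor faulted=not, C joint encoder lost=not, Right brake 2 lost=not, Servo loop lost=not → no input occurs → does not occur.
Brake chain lost [OR]: Right fieldbus link malfunctions=occurs, Safety interlock inoperative=not, Controller stage inoperative=not, Auxiliary e-stop relay 2 is inoperative=not → at least one input occurs → occurs.
Robot arm uncommanded motion [OR]: E-stop path down=not, Brake chain lost=occurs → at least one input occurs → occurs.

Yes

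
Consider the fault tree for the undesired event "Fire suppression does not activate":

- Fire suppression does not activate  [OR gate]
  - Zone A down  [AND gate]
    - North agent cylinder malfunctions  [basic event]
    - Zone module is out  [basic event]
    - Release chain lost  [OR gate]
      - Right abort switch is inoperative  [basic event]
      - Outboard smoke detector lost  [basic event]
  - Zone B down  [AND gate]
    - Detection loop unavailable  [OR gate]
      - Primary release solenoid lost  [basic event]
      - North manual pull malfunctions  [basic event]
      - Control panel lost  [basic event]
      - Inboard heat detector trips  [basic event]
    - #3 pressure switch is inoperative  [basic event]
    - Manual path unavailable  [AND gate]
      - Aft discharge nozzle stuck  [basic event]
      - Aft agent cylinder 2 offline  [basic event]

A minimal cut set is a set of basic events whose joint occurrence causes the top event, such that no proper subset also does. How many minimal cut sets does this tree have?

6

Release chain lost [OR]: union of children's cut sets → 2 cut set(s).
Zone A down [AND]: one cut set from each child combined → 1 × 1 × 2 = 2 cut set(s).
Detection loop unavailable [OR]: union of children's cut sets → 4 cut set(s).
Manual path unavailable [AND]: one cut set from each child combined → 1 × 1 = 1 cut set(s).
Zone B down [AND]: one cut set from each child combined → 4 × 1 × 1 = 4 cut set(s).
Fire suppression does not activate [OR]: union of children's cut sets → 6 cut set(s).
Minimal cut sets: {North agent cylinder malfunctions, Right abort switch is inoperative, Zone module is out}; {North agent cylinder malfunctions, Outboard smoke detector lost, Zone module is out}; {#3 pressure switch is inoperative, Aft agent cylinder 2 offline, Aft discharge nozzle stuck, Primary release solenoid lost}; {#3 pressure switch is inoperative, Aft agent cylinder 2 offline, Aft discharge nozzle stuck, North manual pull malfunctions}; {#3 pressure switch is inoperative, Aft agent cylinder 2 offline, Aft discharge nozzle stuck, Control panel lost}; {#3 pressure switch is inoperative, Aft agent cylinder 2 offline, Aft discharge nozzle stuck, Inboard heat detector trips}.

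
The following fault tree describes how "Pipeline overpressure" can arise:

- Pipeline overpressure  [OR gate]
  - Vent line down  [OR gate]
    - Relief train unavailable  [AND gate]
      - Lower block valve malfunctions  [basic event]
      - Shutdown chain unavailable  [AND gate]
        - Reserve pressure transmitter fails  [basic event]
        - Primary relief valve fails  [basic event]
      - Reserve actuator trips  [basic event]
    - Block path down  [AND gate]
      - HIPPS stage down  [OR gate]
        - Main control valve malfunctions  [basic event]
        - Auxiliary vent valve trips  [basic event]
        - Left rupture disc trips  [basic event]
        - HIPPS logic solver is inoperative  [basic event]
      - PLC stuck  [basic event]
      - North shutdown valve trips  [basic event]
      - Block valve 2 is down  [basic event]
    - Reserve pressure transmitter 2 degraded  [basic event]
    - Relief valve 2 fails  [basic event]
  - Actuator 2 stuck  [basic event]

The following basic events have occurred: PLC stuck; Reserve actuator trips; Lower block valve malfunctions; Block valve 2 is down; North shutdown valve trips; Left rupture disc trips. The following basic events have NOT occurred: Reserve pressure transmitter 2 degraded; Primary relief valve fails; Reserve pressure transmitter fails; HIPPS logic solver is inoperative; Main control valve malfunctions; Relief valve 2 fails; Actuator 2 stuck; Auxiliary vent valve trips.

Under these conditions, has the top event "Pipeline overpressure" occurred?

Shutdown chain unavailable [AND]: Reserve pressure transmitter fails=not, Primary relief valve fails=not → not all inputs occur → does not occur.
Relief train unavailable [AND]: Lower block valve malfunctions=occurs, Shutdown chain unavailable=not, Reserve actuator trips=occurs → not all inputs occur → does not occur.
HIPPS stage down [OR]: Main control valve malfunctions=not, Auxiliary vent valve trips=not, Left rupture disc trips=occurs, HIPPS logic solver is inoperative=not → at least one input occurs → occurs.
Block path down [AND]: HIPPS stage down=occurs, PLC stuck=occurs, North shutdown valve trips=occurs, Block valve 2 is down=occurs → all inputs occur → occurs.
Vent line down [OR]: Relief train unavailable=not, Block path down=occurs, Reserve pressure transmitter 2 degraded=not, Relief valve 2 fails=not → at least one input occurs → occurs.
Pipeline overpressure [OR]: Vent line down=occurs, Actuator 2 stuck=not → at least one input occurs → occurs.

Yes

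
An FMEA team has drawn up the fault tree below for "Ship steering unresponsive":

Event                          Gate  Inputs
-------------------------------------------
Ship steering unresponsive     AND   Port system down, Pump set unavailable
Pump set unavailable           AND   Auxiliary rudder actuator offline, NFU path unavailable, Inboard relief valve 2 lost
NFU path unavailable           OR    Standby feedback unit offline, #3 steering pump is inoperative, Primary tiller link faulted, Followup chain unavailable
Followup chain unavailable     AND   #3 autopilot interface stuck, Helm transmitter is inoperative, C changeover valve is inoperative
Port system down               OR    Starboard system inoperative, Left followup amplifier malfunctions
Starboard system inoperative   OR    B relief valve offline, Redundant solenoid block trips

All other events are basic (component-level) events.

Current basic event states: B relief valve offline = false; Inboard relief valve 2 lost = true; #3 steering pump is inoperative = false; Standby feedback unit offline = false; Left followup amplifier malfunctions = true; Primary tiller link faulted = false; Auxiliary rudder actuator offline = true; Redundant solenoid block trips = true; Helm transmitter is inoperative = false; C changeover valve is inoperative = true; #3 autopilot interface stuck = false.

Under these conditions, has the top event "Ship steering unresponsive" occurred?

Starboard system inoperative [OR]: B relief valve offline=not, Redundant solenoid block trips=occurs → at least one input occurs → occurs.
Port system down [OR]: Starboard system inoperative=occurs, Left followup amplifier malfunctions=occurs → at least one input occurs → occurs.
Followup chain unavailable [AND]: #3 autopilot interface stuck=not, Helm transmitter is inoperative=not, C changeover valve is inoperative=occurs → not all inputs occur → does not occur.
NFU path unavailable [OR]: Standby feedback unit offline=not, #3 steering pump is inoperative=not, Primary tiller link faulted=not, Followup chain unavailable=not → no input occurs → does not occur.
Pump set unavailable [AND]: Auxiliary rudder actuator offline=occurs, NFU path unavailable=not, Inboard relief valve 2 lost=occurs → not all inputs occur → does not occur.
Ship steering unresponsive [AND]: Port system down=occurs, Pump set unavailable=not → not all inputs occur → does not occur.

No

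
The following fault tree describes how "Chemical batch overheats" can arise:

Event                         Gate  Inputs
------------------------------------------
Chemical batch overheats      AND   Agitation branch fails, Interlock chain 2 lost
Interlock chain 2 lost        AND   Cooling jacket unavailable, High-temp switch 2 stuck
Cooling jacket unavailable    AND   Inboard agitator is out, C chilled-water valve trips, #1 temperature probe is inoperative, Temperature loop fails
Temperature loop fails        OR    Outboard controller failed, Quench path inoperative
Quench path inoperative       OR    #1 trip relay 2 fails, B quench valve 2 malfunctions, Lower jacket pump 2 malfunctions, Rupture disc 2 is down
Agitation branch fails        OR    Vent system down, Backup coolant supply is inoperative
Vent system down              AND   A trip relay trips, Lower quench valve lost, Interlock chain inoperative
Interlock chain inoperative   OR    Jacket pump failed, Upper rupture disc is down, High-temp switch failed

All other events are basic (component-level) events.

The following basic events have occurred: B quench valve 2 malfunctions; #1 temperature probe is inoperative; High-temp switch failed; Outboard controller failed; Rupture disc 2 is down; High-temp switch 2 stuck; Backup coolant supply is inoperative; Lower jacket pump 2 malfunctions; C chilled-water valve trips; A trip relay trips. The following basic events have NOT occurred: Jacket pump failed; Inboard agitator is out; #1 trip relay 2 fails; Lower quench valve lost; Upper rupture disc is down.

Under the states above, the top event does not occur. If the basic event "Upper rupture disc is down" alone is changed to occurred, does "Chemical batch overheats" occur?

No

Counterfactual: set "Upper rupture disc is down" to occurred.
Interlock chain inoperative [OR]: Jacket pump failed=not, Upper rupture disc is down=occurs, High-temp switch failed=occurs → at least one input occurs → occurs.
Vent system down [AND]: A trip relay trips=occurs, Lower quench valve lost=not, Interlock chain inoperative=occurs → not all inputs occur → does not occur.
Agitation branch fails [OR]: Vent system down=not, Backup coolant supply is inoperative=occurs → at least one input occurs → occurs.
Quench path inoperative [OR]: #1 trip relay 2 fails=not, B quench valve 2 malfunctions=occurs, Lower jacket pump 2 malfunctions=occurs, Rupture disc 2 is down=occurs → at least one input occurs → occurs.
Temperature loop fails [OR]: Outboard controller failed=occurs, Quench path inoperative=occurs → at least one input occurs → occurs.
Cooling jacket unavailable [AND]: Inboard agitator is out=not, C chilled-water valve trips=occurs, #1 temperature probe is inoperative=occurs, Temperature loop fails=occurs → not all inputs occur → does not occur.
Interlock chain 2 lost [AND]: Cooling jacket unavailable=not, High-temp switch 2 stuck=occurs → not all inputs occur → does not occur.
Chemical batch overheats [AND]: Agitation branch fails=occurs, Interlock chain 2 lost=not → not all inputs occur → does not occur.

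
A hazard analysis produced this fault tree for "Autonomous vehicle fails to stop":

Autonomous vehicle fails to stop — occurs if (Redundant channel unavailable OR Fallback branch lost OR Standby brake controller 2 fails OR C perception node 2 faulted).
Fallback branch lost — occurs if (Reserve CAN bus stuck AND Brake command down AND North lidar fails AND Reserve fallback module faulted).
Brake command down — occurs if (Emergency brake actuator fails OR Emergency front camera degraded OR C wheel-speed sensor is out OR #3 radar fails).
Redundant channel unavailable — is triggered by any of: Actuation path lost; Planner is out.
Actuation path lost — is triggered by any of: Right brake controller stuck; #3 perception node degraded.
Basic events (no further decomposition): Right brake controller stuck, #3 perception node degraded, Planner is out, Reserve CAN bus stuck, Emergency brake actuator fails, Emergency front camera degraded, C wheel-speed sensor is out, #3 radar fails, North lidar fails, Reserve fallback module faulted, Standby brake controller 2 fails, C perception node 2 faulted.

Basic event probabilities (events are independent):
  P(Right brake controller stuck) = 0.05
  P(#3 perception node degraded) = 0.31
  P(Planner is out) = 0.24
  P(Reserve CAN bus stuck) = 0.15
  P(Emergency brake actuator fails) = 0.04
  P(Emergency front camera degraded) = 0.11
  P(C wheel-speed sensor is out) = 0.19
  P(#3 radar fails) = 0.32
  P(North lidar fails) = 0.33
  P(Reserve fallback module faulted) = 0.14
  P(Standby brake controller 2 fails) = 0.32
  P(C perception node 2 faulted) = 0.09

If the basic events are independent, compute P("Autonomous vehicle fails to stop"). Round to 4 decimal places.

P(Actuation path lost) [OR] = 1 − (1−0.05) × (1−0.31) = 0.344500
P(Redundant channel unavailable) [OR] = 1 − (1−0.344500) × (1−0.24) = 0.501820
P(Brake command down) [OR] = 1 − (1−0.04) × (1−0.11) × (1−0.19) × (1−0.32) = 0.529396
P(Fallback branch lost) [AND] = 0.15 × 0.529396 × 0.33 × 0.14 = 0.003669
P(Autonomous vehicle fails to stop) [OR] = 1 − (1−0.501820) × (1−0.003669) × (1−0.32) × (1−0.09) = 0.692857
Rounded to 4 decimal places: P(Autonomous vehicle fails to stop) ≈ 0.6929.

0.6929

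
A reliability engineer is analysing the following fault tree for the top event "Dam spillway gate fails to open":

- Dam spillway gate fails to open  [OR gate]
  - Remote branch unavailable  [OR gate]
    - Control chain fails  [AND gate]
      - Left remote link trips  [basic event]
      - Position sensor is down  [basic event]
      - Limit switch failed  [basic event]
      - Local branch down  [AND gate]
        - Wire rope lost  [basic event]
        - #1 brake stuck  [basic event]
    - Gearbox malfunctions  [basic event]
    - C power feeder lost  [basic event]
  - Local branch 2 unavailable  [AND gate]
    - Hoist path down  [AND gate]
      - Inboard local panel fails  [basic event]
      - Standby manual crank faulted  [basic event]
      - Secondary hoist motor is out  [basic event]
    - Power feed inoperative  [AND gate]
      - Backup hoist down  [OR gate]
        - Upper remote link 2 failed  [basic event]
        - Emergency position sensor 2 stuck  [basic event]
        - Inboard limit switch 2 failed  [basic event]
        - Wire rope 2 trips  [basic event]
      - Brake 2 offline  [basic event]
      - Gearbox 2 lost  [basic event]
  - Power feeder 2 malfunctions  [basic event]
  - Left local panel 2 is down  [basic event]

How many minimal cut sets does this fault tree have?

Local branch down [AND]: one cut set from each child combined → 1 × 1 = 1 cut set(s).
Control chain fails [AND]: one cut set from each child combined → 1 × 1 × 1 × 1 = 1 cut set(s).
Remote branch unavailable [OR]: union of children's cut sets → 3 cut set(s).
Hoist path down [AND]: one cut set from each child combined → 1 × 1 × 1 = 1 cut set(s).
Backup hoist down [OR]: union of children's cut sets → 4 cut set(s).
Power feed inoperative [AND]: one cut set from each child combined → 4 × 1 × 1 = 4 cut set(s).
Local branch 2 unavailable [AND]: one cut set from each child combined → 1 × 4 = 4 cut set(s).
Dam spillway gate fails to open [OR]: union of children's cut sets → 9 cut set(s).
Minimal cut sets: {#1 brake stuck, Left remote link trips, Limit switch failed, Position sensor is down, Wire rope lost}; {Gearbox malfunctions}; {C power feeder lost}; {Brake 2 offline, Gearbox 2 lost, Inboard local panel fails, Secondary hoist motor is out, Standby manual crank faulted, Upper remote link 2 failed}; {Brake 2 offline, Emergency position sensor 2 stuck, Gearbox 2 lost, Inboard local panel fails, Secondary hoist motor is out, Standby manual crank faulted}; {Brake 2 offline, Gearbox 2 lost, Inboard limit switch 2 failed, Inboard local panel fails, Secondary hoist motor is out, Standby manual crank faulted}; {Brake 2 offline, Gearbox 2 lost, Inboard local panel fails, Secondary hoist motor is out, Standby manual crank faulted, Wire rope 2 trips}; {Power feeder 2 malfunctions}; {Left local panel 2 is down}.

9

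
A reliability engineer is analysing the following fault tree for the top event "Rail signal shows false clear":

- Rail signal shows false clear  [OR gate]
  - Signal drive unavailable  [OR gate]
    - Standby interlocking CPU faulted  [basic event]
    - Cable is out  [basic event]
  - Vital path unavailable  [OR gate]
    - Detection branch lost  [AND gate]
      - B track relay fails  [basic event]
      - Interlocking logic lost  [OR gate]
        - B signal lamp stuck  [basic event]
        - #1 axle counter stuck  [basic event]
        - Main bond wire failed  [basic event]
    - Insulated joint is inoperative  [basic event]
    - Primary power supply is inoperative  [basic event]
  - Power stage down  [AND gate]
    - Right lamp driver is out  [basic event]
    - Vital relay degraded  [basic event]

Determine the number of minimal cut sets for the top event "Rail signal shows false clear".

8

Signal drive unavailable [OR]: union of children's cut sets → 2 cut set(s).
Interlocking logic lost [OR]: union of children's cut sets → 3 cut set(s).
Detection branch lost [AND]: one cut set from each child combined → 1 × 3 = 3 cut set(s).
Vital path unavailable [OR]: union of children's cut sets → 5 cut set(s).
Power stage down [AND]: one cut set from each child combined → 1 × 1 = 1 cut set(s).
Rail signal shows false clear [OR]: union of children's cut sets → 8 cut set(s).
Minimal cut sets: {Standby interlocking CPU faulted}; {Cable is out}; {B signal lamp stuck, B track relay fails}; {#1 axle counter stuck, B track relay fails}; {B track relay fails, Main bond wire failed}; {Insulated joint is inoperative}; {Primary power supply is inoperative}; {Right lamp driver is out, Vital relay degraded}.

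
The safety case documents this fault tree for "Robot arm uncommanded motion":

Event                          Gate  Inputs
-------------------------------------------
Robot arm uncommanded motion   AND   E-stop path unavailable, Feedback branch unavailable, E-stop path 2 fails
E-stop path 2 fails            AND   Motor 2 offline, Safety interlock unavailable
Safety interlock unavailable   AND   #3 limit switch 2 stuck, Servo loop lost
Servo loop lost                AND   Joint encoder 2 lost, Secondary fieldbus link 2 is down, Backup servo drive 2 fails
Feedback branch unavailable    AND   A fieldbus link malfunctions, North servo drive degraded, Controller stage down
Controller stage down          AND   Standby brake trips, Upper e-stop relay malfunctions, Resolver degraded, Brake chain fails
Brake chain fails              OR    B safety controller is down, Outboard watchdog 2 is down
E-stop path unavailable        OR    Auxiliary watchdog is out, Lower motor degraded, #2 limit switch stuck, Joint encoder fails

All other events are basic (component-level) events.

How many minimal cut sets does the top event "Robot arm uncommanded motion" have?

E-stop path unavailable [OR]: union of children's cut sets → 4 cut set(s).
Brake chain fails [OR]: union of children's cut sets → 2 cut set(s).
Controller stage down [AND]: one cut set from each child combined → 1 × 1 × 1 × 2 = 2 cut set(s).
Feedback branch unavailable [AND]: one cut set from each child combined → 1 × 1 × 2 = 2 cut set(s).
Servo loop lost [AND]: one cut set from each child combined → 1 × 1 × 1 = 1 cut set(s).
Safety interlock unavailable [AND]: one cut set from each child combined → 1 × 1 = 1 cut set(s).
E-stop path 2 fails [AND]: one cut set from each child combined → 1 × 1 = 1 cut set(s).
Robot arm uncommanded motion [AND]: one cut set from each child combined → 4 × 2 × 1 = 8 cut set(s).
Minimal cut sets: {#3 limit switch 2 stuck, A fieldbus link malfunctions, Auxiliary watchdog is out, B safety controller is down, Backup servo drive 2 fails, Joint encoder 2 lost, Motor 2 offline, North servo drive degraded, Resolver degraded, Secondary fieldbus link 2 is down, Standby brake trips, Upper e-stop relay malfunctions}; {#3 limit switch 2 stuck, A fieldbus link malfunctions, Auxiliary watchdog is out, Backup servo drive 2 fails, Joint encoder 2 lost, Motor 2 offline, North servo drive degraded, Outboard watchdog 2 is down, Resolver degraded, Secondary fieldbus link 2 is down, Standby brake trips, Upper e-stop relay malfunctions}; {#3 limit switch 2 stuck, A fieldbus link malfunctions, B safety controller is down, Backup servo drive 2 fails, Joint encoder 2 lost, Lower motor degraded, Motor 2 offline, North servo drive degraded, Resolver degraded, Secondary fieldbus link 2 is down, Standby brake trips, Upper e-stop relay malfunctions}; {#3 limit switch 2 stuck, A fieldbus link malfunctions, Backup servo drive 2 fails, Joint encoder 2 lost, Lower motor degraded, Motor 2 offline, North servo drive degraded, Outboard watchdog 2 is down, Resolver degraded, Secondary fieldbus link 2 is down, Standby brake trips, Upper e-stop relay malfunctions}; {#2 limit switch stuck, #3 limit switch 2 stuck, A fieldbus link malfunctions, B safety controller is down, Backup servo drive 2 fails, Joint encoder 2 lost, Motor 2 offline, North servo drive degraded, Resolver degraded, Secondary fieldbus link 2 is down, Standby brake trips, Upper e-stop relay malfunctions}; {#2 limit switch stuck, #3 limit switch 2 stuck, A fieldbus link malfunctions, Backup servo drive 2 fails, Joint encoder 2 lost, Motor 2 offline, North servo drive degraded, Outboard watchdog 2 is down, Resolver degraded, Secondary fieldbus link 2 is down, Standby brake trips, Upper e-stop relay malfunctions}; {#3 limit switch 2 stuck, A fieldbus link malfunctions, B safety controller is down, Backup servo drive 2 fails, Joint encoder 2 lost, Joint encoder fails, Motor 2 offline, North servo drive degraded, Resolver degraded, Secondary fieldbus link 2 is down, Standby brake trips, Upper e-stop relay malfunctions}; {#3 limit switch 2 stuck, A fieldbus link malfunctions, Backup servo drive 2 fails, Joint encoder 2 lost, Joint encoder fails, Motor 2 offline, North servo drive degraded, Outboard watchdog 2 is down, Resolver degraded, Secondary fieldbus link 2 is down, Standby brake trips, Upper e-stop relay malfunctions}.

8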